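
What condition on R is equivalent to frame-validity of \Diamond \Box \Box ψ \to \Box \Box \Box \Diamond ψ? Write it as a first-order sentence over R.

This is a Sahlqvist (Geach-type) schema ◇^1□^2ψ → □^3◇^1ψ.
Minimal-valuation argument: fix x; take any y with xR^1y and any z with xR^3z. Set V(ψ) to the set of worlds R-reachable from y in exactly 2 steps. Then □^2ψ holds at y, so the antecedent holds at x; validity forces ◇^1ψ at z, giving a w with zR^1w and yR^2w.
First-order correspondent: \forall x \forall y \forall z ((xRy \wedge x R^3 z) \to \exists w (y R^2 w \wedge zRw)).

\forall x \forall y \forall z ((xRy \wedge x R^3 z) \to \exists w (y R^2 w \wedge zRw))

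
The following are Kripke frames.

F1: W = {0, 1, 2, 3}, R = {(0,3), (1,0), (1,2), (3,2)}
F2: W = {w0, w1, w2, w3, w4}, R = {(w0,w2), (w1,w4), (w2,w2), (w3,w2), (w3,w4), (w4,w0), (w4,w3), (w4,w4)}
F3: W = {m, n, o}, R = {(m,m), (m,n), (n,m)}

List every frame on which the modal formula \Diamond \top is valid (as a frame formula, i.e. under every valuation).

F2

This is the axiom for seriality; its first-order frame correspondent is \forall x \exists y Rxy.
F1: fails — world 2 has no successor.
F2: ✓.
F3: fails — world o has no successor.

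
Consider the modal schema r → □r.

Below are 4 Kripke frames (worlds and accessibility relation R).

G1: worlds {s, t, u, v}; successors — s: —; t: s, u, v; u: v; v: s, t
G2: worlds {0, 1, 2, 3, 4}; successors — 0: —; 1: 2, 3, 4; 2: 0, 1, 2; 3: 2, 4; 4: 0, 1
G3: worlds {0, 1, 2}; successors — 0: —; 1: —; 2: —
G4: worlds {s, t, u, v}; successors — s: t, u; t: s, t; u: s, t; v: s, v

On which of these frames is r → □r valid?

G3

This is the axiom for a generalized confluence (Geach) condition; its first-order frame correspondent is ∀x ∀z (xRz → ∃w (x = w ∧ z = w)).
G1: fails — tRs but t ≠ s.
G2: fails — 1R2 but 1 ≠ 2.
G3: holds.
G4: fails — sRt but s ≠ t.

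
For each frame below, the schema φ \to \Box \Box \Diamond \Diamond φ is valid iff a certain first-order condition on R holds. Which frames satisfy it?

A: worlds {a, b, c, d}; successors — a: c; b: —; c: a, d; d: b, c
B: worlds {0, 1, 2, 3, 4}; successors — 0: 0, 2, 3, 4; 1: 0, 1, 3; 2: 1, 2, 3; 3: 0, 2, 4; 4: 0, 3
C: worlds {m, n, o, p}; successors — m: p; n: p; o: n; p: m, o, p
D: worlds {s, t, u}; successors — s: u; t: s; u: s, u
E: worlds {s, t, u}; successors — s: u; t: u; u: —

The schema corresponds to a generalized confluence (Geach) condition: \forall x \forall z (x R^2 z \to \exists w (x = w \wedge z R^2 w)).
A: fails — cR²b but no w with c=w and bR²w.
B: fails — 1R²4 but no w with 1=w and 4R²w.
C: fails — mR²o but no w with m=w and oR²w.
D: fails — tR²u but no w with t=w and uR²w.
E: ✓.
Valid on: E.

E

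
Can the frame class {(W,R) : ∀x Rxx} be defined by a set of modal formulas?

Yes, by □q → q

The condition is reflexivity. A defining modal formula is □q → q.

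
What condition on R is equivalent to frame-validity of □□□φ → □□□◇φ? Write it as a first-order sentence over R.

∀x ∀z (xR³z → ∃w (xR³w ∧ zRw))

This is a Sahlqvist (Geach-type) schema ◇^0□^3φ → □^3◇^1φ.
Minimal-valuation argument: fix x; take any y with xR^0y and any z with xR^3z. Set V(φ) to the set of worlds R-reachable from y in exactly 3 steps. Then □^3φ holds at y, so the antecedent holds at x; validity forces ◇^1φ at z, giving a w with zR^1w and yR^3w.
First-order correspondent: ∀x ∀z (xR³z → ∃w (xR³w ∧ zRw)).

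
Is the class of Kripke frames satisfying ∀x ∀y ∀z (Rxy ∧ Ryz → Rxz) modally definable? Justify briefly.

This is a Sahlqvist condition; the 4 axiom □q → □□q defines it.

Yes, by □q → □□q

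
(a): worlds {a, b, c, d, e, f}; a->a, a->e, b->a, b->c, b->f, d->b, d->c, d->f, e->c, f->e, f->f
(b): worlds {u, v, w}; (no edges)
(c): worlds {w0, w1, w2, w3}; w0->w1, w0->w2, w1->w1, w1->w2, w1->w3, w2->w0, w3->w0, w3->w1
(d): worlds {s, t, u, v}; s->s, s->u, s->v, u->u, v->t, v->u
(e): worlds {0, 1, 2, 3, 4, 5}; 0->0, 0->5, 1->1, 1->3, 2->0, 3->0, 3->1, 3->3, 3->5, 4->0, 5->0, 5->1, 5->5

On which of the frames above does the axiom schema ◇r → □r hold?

(b)

Frame correspondent (Sahlqvist): ∀x ∀y ∀z (Rxy ∧ Rxz → y = z) — i.e. partial functionality.
(a): fails — a sees both a and e.
(b): condition met.
(c): fails — w0 sees both w1 and w2.
(d): fails — s sees both s and u.
(e): fails — 0 sees both 0 and 5.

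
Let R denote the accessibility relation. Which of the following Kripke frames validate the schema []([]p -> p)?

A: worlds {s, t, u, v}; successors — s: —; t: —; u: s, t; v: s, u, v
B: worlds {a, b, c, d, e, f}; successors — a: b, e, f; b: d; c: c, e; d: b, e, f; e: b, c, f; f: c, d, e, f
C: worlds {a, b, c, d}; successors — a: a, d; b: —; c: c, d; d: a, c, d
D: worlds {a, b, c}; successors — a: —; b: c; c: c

C, D

Frame correspondent (Sahlqvist): forall x forall y (Rxy -> Ryy) — i.e. shift-reflexivity.
A: fails — Rut but not Rtt.
B: fails — Reb but not Rbb.
C: holds.
D: holds.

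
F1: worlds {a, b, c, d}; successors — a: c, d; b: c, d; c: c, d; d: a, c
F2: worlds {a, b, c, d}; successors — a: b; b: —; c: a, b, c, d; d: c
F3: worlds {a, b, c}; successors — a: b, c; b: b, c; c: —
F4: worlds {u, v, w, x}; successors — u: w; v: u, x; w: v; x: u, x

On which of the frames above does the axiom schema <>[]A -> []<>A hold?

The schema corresponds to convergence: forall x forall y forall z (Rxy & Rxz -> exists w (Ryw & Rzw)).
F1: condition met.
F2: fails — Rab and Rab but b and b have no common successor.
F3: fails — Rac and Rac but c and c have no common successor.
F4: fails — Rvu and Rvx but u and x have no common successor.
Valid on: F1.

F1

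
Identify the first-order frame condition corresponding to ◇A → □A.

partial functionality

This schema is the CD axiom.
It corresponds to partial functionality: ∀x ∀y ∀z (Rxy ∧ Rxz → y = z).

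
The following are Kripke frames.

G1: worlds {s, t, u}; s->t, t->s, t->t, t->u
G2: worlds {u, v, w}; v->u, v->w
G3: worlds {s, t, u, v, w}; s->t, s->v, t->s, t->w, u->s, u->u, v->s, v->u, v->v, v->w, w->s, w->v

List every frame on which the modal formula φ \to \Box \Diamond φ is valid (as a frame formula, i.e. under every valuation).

Frame correspondent (Sahlqvist): \forall x \forall y (Rxy \to Ryx) — i.e. symmetry.
G1: fails — Rtu but not Rut.
G2: fails — Rvu but not Ruv.
G3: fails — Rus but not Rsu.

none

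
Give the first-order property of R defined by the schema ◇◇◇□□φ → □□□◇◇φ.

This is a Sahlqvist (Geach-type) schema ◇^3□^2φ → □^3◇^2φ.
First-order correspondent: ∀x ∀y ∀z ((xR³y ∧ xR³z) → ∃w (yR²w ∧ zR²w)).

∀x ∀y ∀z ((xR³y ∧ xR³z) → ∃w (yR²w ∧ zR²w))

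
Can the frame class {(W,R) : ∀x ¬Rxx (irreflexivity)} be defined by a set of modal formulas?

Not definable by any modal formula

Any modally definable frame class is closed under surjective bounded morphisms.
The 2-cycle (worlds s,t with s→t→s) is irreflexive, and the map sending every world to a single reflexive point • is a surjective bounded morphism (forth: every edge maps to (•,•); back: every world has a successor). So any modal formula valid on the 2-cycle is also valid on the reflexive point, which is not irreflexive.
So the class is not modally definable.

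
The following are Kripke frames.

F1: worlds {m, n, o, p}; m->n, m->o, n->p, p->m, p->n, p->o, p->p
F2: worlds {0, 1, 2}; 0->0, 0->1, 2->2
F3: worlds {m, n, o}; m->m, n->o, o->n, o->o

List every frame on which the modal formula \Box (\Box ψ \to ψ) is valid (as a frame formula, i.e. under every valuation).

The schema corresponds to shift-reflexivity: \forall x \forall y (Rxy \to Ryy).
F1: fails — Rpm but not Rmm.
F2: fails — R01 but not R11.
F3: fails — Ron but not Rnn.
Valid on no frame.

none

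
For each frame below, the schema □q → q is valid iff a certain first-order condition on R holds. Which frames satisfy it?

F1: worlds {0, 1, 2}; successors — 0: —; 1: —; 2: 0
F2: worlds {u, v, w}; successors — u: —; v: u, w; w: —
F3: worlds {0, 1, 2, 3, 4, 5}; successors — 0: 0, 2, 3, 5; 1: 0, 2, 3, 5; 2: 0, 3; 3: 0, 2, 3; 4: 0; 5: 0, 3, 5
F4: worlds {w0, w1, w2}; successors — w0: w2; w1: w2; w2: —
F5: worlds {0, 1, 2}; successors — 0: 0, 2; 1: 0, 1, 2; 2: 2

F5

Frame correspondent (Sahlqvist): ∀x Rxx — i.e. reflexivity.
F1: fails — world 0 does not see itself.
F2: fails — world u does not see itself.
F3: fails — world 1 does not see itself.
F4: fails — world w0 does not see itself.
F5: satisfies the condition.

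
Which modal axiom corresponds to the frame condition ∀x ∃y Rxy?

□ψ → ◇ψ

A defining formula is □ψ → ◇ψ (the D axiom).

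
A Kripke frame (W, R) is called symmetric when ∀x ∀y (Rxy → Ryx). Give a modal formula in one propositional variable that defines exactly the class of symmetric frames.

p → □◇p

This is symmetry; the standard corresponding axiom is B: p → □◇p.
Suppose p→□◇p is valid. Take Rxy and set V(p)={x}. Then p at x, so □◇p at x, so ◇p at y, so some z with Ryz has p; z=x, i.e. Ryx.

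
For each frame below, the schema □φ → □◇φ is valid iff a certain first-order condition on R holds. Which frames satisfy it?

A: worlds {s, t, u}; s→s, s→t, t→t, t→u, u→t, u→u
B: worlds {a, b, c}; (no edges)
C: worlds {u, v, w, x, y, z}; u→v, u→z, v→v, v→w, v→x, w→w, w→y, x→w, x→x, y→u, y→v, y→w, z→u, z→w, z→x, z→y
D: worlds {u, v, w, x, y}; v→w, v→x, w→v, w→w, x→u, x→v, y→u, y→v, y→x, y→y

The schema corresponds to a generalized confluence (Geach) condition: ∀x ∀z (xRz → ∃w (xRw ∧ zRw)).
A: ✓.
B: ✓.
C: fails — uRz but no t with uRt and zRt.
D: fails — vRx but no t with vRt and xRt.
Valid on: A, B.

A, B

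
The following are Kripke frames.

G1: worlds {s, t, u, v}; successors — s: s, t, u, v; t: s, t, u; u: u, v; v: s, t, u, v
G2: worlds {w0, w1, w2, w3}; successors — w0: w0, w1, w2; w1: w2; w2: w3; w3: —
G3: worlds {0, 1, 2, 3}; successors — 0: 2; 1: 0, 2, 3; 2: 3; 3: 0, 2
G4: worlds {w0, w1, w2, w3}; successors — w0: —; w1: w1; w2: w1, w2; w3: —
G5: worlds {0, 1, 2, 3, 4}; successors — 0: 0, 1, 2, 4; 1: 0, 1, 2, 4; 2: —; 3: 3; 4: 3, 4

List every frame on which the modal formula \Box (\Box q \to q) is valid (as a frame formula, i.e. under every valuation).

G1, G4

This is the axiom for shift-reflexivity; its first-order frame correspondent is \forall x \forall y (Rxy \to Ryy).
G1: holds.
G2: fails — Rw1w2 but not Rw2w2.
G3: fails — R10 but not R00.
G4: holds.
G5: fails — R02 but not R22.
Valid on: G1, G4.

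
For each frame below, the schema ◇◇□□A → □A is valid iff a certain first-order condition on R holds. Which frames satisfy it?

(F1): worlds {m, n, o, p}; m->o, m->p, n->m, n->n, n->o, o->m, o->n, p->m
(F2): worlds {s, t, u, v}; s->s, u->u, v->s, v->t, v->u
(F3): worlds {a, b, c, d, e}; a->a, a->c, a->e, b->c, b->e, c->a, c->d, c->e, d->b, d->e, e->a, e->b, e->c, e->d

(F3)

This is the axiom for a generalized confluence (Geach) condition; its first-order frame correspondent is ∀x ∀y ∀z ((xR²y ∧ xRz) → ∃w (yR²w ∧ z = w)).
(F1): fails — mR²m, mRo but no w with mR²w and o=w.
(F2): fails — vR²s, vRt but no w with sR²w and t=w.
(F3): condition met.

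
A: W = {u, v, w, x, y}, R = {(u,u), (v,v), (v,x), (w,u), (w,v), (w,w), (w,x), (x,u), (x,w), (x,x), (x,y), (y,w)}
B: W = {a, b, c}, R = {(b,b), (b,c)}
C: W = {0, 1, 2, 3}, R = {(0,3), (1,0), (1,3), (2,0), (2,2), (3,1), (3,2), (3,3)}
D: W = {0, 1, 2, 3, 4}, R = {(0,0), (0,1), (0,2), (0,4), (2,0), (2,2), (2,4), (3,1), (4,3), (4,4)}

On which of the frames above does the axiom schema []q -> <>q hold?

A, C

Frame correspondent (Sahlqvist): forall x exists y Rxy — i.e. seriality.
A: satisfies the condition.
B: fails — world a has no successor.
C: satisfies the condition.
D: fails — world 1 has no successor.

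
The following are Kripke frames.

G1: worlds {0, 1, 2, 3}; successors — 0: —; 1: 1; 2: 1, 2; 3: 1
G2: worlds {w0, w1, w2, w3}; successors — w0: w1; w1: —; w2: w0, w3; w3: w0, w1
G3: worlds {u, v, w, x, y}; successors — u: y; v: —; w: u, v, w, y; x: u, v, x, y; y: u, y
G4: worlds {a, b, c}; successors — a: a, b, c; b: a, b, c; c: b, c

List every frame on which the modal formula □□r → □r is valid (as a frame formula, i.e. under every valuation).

G1, G3, G4

This is the axiom for density; its first-order frame correspondent is ∀x ∀y (Rxy → ∃z (Rxz ∧ Rzy)).
G1: condition met.
G2: fails — Rw3w0 but no z with Rw3z and Rzw0.
G3: condition met.
G4: condition met.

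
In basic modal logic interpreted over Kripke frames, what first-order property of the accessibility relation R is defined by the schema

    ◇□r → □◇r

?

This is the .2 axiom.
It corresponds to convergence: ∀x ∀y ∀z (Rxy ∧ Rxz → ∃w (Ryw ∧ Rzw)).

convergence: ∀x ∀y ∀z (Rxy ∧ Rxz → ∃w (Ryw ∧ Rzw))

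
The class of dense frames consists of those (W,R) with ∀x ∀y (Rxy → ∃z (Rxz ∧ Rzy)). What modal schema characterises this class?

□□p → □p

A defining formula is □□p → □p (the C4 axiom).
Suppose □□p→□p is valid. Take Rxy and set V(p)={w : xR²w}. Then □□p at x, so □p at x, so p at y, i.e. ∃z(Rxz∧Rzy).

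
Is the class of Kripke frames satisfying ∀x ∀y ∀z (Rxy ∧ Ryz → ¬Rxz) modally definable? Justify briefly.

If a class were modally definable it would be closed under surjective bounded morphisms (Goldblatt–Thomason).
The 5-cycle (worlds w0,w1,w2,w3,w4 with w0→w1→w2→w3→w4→w0) is intransitive. Mapping every world to a single reflexive point • is a surjective bounded morphism; the reflexive point is not intransitive (R••∧R•• but R••).
Hence intransitivity is not modally definable.

No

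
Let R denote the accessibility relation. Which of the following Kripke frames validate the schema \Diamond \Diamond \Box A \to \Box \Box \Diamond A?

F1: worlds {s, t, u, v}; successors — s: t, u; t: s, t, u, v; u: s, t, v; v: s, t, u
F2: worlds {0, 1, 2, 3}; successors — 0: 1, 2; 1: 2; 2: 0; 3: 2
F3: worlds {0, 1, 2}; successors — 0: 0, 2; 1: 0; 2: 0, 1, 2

F1, F3

The schema corresponds to a generalized confluence (Geach) condition: \forall x \forall y \forall z ((x R^2 y \wedge x R^2 z) \to \exists w (yRw \wedge zRw)).
F1: holds.
F2: fails — 0R²0, 0R²2 but no w with 0Rw and 2Rw.
F3: holds.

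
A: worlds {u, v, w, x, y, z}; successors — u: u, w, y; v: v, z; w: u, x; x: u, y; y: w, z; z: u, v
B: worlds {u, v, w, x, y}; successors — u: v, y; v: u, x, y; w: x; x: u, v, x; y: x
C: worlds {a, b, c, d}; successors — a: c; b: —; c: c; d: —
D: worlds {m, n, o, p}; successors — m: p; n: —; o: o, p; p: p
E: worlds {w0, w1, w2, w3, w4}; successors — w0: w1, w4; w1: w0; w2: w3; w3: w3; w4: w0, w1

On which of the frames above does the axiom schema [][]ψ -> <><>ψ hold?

The schema corresponds to a generalized confluence (Geach) condition: forall x exists w (x R^2 w & x R^2 w).
A: holds.
B: holds.
C: fails — at b but no w with bR²w and bR²w.
D: fails — at n but no w with nR²w and nR²w.
E: holds.

A, B, E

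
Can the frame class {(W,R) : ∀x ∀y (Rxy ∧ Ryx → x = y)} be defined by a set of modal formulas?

No

Modal frame validity is preserved under surjective bounded morphisms.
The 6-cycle (worlds s,t,u,v,w,x with s→t→u→v→w→x→s) is antisymmetric. Sending even-indexed worlds to s and odd-indexed worlds to t is a surjective bounded morphism onto the two-world frame with s↔t, which is not antisymmetric.
So no modal formula (or set of formulas) defines exactly the antisymmetric frames.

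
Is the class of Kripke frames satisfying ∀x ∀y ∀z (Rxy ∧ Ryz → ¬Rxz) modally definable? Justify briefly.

If a class were modally definable it would be closed under surjective bounded morphisms (Goldblatt–Thomason).
The 7-cycle (worlds s,t,u,v,w,x,y with s→t→u→v→w→x→y→s) is intransitive. Mapping every world to a single reflexive point • is a surjective bounded morphism; the reflexive point is not intransitive (R••∧R•• but R••).
So the class is not modally definable.

No — not modally definable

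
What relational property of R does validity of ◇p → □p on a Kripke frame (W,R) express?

partial functionality: ∀x ∀y ∀z (Rxy ∧ Rxz → y = z)

Suppose ◇p→□p is valid. Take Rxy, Rxz and set V(p)={y}. Then ◇p at x, so □p at x, so p at z, i.e. z=y.
Conversely, on a frame with partial functionality the schema holds at every world under every valuation.
So the correspondent is partial functionality.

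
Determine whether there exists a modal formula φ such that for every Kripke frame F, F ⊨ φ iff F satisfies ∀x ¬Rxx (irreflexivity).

No — not modally definable

Any modally definable frame class is closed under surjective bounded morphisms.
The 4-cycle (worlds a,b,c,d with a→b→c→d→a) is irreflexive, and the map sending every world to a single reflexive point • is a surjective bounded morphism (forth: every edge maps to (•,•); back: every world has a successor). So any modal formula valid on the 4-cycle is also valid on the reflexive point, which is not irreflexive.
So the class is not modally definable.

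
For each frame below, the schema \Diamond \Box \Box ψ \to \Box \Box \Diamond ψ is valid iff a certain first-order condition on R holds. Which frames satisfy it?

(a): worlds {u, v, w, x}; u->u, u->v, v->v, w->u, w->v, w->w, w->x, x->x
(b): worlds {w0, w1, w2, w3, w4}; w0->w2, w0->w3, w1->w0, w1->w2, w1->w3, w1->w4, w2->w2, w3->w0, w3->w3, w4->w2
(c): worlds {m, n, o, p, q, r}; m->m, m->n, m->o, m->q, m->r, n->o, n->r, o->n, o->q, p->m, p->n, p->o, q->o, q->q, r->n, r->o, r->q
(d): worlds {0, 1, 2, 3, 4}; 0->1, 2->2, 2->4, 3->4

(c)

Frame correspondent (Sahlqvist): \forall x \forall y \forall z ((xRy \wedge x R^2 z) \to \exists w (y R^2 w \wedge zRw)) — i.e. a generalized confluence (Geach) condition.
(a): fails — wRu, wR²x but no t with uR²t and xRt.
(b): fails — w0Rw2, w0R²w3 but no w with w2R²w and w3Rw.
(c): satisfies the condition.
(d): fails — 2R2, 2R²4 but no w with 2R²w and 4Rw.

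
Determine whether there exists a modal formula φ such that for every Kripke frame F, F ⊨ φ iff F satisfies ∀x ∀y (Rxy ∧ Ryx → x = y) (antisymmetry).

Any modally definable frame class is closed under surjective bounded morphisms.
The 8-cycle (worlds 0,1,2,3,4,5,6,7 with 0→1→2→3→4→5→6→7→0) is antisymmetric. Sending even-indexed worlds to a and odd-indexed worlds to b is a surjective bounded morphism onto the two-world frame with a↔b, which is not antisymmetric.
So no modal formula (or set of formulas) defines exactly the antisymmetric frames.

Not definable by any modal formula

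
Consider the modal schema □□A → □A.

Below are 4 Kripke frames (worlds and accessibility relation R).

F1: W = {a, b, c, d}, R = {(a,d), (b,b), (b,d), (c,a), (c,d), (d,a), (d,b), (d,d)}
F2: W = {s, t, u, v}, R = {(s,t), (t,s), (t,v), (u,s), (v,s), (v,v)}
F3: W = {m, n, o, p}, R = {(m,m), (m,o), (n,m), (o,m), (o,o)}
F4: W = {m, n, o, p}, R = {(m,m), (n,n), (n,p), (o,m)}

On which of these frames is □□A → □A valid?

F1, F3, F4

This is the axiom for density; its first-order frame correspondent is ∀x ∀y (Rxy → ∃z (Rxz ∧ Rzy)).
F1: holds.
F2: fails — Rus but no z with Ruz and Rzs.
F3: holds.
F4: holds.
Valid on: F1, F3, F4.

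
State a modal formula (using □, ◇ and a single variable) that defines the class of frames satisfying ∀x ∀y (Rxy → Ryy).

A defining formula is □(□s → s) (the T□ axiom).
Suppose □(□s→s) is valid. Take Rxy and set V(s)={w : Ryw}. Then at y, □s holds; since □(□s→s) at x, □s→s at y, so s at y, i.e. Ryy.

□(□s → s)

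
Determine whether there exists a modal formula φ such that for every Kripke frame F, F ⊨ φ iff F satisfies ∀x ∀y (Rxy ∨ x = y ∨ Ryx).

Any modally definable frame class is closed under disjoint unions.
Take 4 disjoint single-world reflexive frames: each is trivially connected, but their disjoint union has 4 worlds with no edge between distinct components, so it is not connected.
So no modal formula (or set of formulas) defines exactly the connected frames.

No — not modally definable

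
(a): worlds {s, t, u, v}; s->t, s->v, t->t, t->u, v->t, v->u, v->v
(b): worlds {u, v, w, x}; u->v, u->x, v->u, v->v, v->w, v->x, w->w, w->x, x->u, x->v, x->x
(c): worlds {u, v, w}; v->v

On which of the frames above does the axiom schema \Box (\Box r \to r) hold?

(c)

The schema corresponds to shift-reflexivity: \forall x \forall y (Rxy \to Ryy).
(a): fails — Rvu but not Ruu.
(b): fails — Rvu but not Ruu.
(c): satisfies the condition.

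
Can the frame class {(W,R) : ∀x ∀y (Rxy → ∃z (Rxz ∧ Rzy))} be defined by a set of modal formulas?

This is a Sahlqvist condition; the C4 axiom □□p → □p defines it.

Yes, by □□p → □p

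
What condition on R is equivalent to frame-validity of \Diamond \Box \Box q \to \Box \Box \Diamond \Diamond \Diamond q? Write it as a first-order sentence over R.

\forall x \forall y \forall z ((xRy \wedge x R^2 z) \to \exists w (y R^2 w \wedge z R^3 w))

This is a Sahlqvist (Geach-type) schema ◇^1□^2q → □^2◇^3q.
First-order correspondent: \forall x \forall y \forall z ((xRy \wedge x R^2 z) \to \exists w (y R^2 w \wedge z R^3 w)).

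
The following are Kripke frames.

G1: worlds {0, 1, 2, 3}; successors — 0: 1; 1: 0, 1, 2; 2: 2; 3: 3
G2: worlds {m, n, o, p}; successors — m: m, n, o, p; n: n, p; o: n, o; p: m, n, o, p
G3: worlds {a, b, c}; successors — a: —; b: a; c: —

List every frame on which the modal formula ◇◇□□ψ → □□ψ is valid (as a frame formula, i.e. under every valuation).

This is the axiom for a generalized confluence (Geach) condition; its first-order frame correspondent is ∀x ∀y ∀z ((xR²y ∧ xR²z) → ∃w (yR²w ∧ z = w)).
G1: fails — 0R²2, 0R²0 but no w with 2R²w and 0=w.
G2: fails — mR²o, mR²m but no w with oR²w and m=w.
G3: ✓.

G3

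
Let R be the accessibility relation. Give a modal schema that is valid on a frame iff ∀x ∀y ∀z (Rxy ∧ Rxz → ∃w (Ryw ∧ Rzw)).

◇□q → □◇q

The condition is convergence. The .2 schema ◇□q → □◇q defines it.
Suppose ◇□q→□◇q is valid. Take Rxy, Rxz and set V(q)={w : Ryw}. Then □q at y so ◇□q at x, so □◇q at x, so ◇q at z, giving w with Rzw and Ryw.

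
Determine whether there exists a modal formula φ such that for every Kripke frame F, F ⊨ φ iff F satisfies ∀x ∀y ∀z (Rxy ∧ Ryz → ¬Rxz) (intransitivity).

Any modally definable frame class is closed under surjective bounded morphisms.
The 7-cycle (worlds w0,w1,w2,w3,w4,w5,w6 with w0→w1→w2→w3→w4→w5→w6→w0) is intransitive. Mapping every world to a single reflexive point • is a surjective bounded morphism; the reflexive point is not intransitive (R••∧R•• but R••).
So the class is not modally definable.

No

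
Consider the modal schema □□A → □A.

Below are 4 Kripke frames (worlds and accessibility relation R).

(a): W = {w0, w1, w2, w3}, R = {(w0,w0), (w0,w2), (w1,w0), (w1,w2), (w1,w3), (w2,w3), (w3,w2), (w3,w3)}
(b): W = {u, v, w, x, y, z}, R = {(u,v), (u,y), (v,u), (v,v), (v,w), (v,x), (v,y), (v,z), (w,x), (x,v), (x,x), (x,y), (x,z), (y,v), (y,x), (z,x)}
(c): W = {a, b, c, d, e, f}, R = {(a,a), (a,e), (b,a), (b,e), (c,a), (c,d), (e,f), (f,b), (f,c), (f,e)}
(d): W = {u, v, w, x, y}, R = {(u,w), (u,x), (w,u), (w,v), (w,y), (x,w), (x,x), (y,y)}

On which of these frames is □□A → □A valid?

(a), (b)

The schema corresponds to density: ∀x ∀y (Rxy → ∃z (Rxz ∧ Rzy)).
(a): ✓.
(b): ✓.
(c): fails — Rcd but no z with Rcz and Rzd.
(d): fails — Rwu but no z with Rwz and Rzu.
Valid on: (a), (b).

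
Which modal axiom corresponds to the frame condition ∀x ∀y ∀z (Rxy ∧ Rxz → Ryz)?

The condition is the Euclidean property. The 5 schema ◇s → □◇s defines it.
Suppose ◇s→□◇s is valid. Take Rxy, Rxz and set V(s)={y}. Then ◇s at x, so □◇s at x, so ◇s at z, so some w with Rzw has s; w=y, i.e. Rzy. By symmetry of the argument, Ryz.

◇s → □◇s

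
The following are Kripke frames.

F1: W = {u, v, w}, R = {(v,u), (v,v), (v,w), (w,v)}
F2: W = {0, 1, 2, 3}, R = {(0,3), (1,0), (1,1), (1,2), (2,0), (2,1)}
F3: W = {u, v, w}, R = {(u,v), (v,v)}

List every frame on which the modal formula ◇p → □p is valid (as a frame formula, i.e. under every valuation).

F3

This is the axiom for partial functionality; its first-order frame correspondent is ∀x ∀y ∀z (Rxy ∧ Rxz → y = z).
F1: fails — v sees both u and v.
F2: fails — 1 sees both 0 and 1.
F3: holds.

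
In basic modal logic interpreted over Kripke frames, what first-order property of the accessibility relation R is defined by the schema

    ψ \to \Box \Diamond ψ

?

Suppose ψ→□◇ψ is valid. Take Rxy and set V(ψ)={x}. Then ψ at x, so □◇ψ at x, so ◇ψ at y, so some z with Ryz has ψ; z=x, i.e. Ryx.
The converse is a direct semantic check.
Frame condition: \forall x \forall y (Rxy \to Ryx).

symmetry: \forall x \forall y (Rxy \to Ryx)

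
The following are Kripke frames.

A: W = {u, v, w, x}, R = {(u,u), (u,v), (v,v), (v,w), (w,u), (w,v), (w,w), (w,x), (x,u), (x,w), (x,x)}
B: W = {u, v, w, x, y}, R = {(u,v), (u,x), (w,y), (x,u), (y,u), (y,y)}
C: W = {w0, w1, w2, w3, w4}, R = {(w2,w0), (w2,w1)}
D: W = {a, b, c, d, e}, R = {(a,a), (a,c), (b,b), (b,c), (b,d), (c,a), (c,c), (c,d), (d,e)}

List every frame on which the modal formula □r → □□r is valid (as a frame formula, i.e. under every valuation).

C

The schema corresponds to transitivity: ∀x ∀y ∀z (Rxy ∧ Ryz → Rxz).
A: fails — Ruv and Rvw but not Ruw.
B: fails — Rxu and Ruv but not Rxv.
C: satisfies the condition.
D: fails — Rbc and Rca but not Rba.
Valid on: C.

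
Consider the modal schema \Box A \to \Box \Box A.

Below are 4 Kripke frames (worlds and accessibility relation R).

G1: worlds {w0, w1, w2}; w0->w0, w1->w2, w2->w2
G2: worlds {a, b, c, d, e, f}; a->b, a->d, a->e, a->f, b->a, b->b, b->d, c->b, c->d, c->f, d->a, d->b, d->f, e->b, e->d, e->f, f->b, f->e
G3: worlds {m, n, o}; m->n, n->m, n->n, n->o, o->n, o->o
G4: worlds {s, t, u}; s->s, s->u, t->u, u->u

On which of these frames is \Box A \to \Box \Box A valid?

G1, G4

This is the axiom for transitivity; its first-order frame correspondent is \forall x \forall y \forall z (Rxy \wedge Ryz \to Rxz).
G1: holds.
G2: fails — Reb and Rba but not Rea.
G3: fails — Ron and Rnm but not Rom.
G4: holds.
Valid on: G1, G4.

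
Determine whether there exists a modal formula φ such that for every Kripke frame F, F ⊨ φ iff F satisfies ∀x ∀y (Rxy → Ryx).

The condition is symmetry. A defining modal formula is q → □◇q.
Suppose q→□◇q is valid. Take Rxy and set V(q)={x}. Then q at x, so □◇q at x, so ◇q at y, so some z with Ryz has q; z=x, i.e. Ryx.

Yes, by q → □◇q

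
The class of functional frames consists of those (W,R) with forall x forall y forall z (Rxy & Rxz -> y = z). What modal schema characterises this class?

◇q → □q

The condition is partial functionality. The CD schema ◇q → □q defines it.
Suppose ◇q→□q is valid. Take Rxy, Rxz and set V(q)={y}. Then ◇q at x, so □q at x, so q at z, i.e. z=y.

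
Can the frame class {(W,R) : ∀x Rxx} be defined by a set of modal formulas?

Yes, by □q → q

Yes: it is reflexivity, defined by the T schema □q → q.
Suppose □q→q is valid. At any x set V(q)={w : Rxw}. Then □q holds at x, so q holds at x, i.e. Rxx.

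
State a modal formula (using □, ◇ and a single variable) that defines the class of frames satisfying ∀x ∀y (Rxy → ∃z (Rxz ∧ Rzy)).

A defining formula is □□s → □s (the C4 axiom).
Suppose □□s→□s is valid. Take Rxy and set V(s)={w : xR²w}. Then □□s at x, so □s at x, so s at y, i.e. ∃z(Rxz∧Rzy).

□□s → □s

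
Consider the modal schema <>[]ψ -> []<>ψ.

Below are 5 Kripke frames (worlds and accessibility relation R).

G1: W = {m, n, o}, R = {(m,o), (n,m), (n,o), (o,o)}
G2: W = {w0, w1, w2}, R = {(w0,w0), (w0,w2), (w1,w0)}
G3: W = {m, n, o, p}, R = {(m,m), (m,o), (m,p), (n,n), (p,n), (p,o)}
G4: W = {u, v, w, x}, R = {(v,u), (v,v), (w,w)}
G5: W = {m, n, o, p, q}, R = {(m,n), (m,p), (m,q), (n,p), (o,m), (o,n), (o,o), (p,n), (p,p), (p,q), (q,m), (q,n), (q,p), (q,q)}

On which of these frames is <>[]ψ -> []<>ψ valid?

G1

Frame correspondent (Sahlqvist): forall x forall y forall z (Rxy & Rxz -> exists w (Ryw & Rzw)) — i.e. convergence.
G1: satisfies the condition.
G2: fails — Rw0w2 and Rw0w2 but w2 and w2 have no common successor.
G3: fails — Rmo and Rmo but o and o have no common successor.
G4: fails — Rvu and Rvu but u and u have no common successor.
G5: fails — Ron and Roo but n and o have no common successor.
Valid on: G1.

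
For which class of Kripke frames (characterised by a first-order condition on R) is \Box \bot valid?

Emptiness of R

□⊥ is valid iff no world has any successor (otherwise □⊥ fails at any world with one).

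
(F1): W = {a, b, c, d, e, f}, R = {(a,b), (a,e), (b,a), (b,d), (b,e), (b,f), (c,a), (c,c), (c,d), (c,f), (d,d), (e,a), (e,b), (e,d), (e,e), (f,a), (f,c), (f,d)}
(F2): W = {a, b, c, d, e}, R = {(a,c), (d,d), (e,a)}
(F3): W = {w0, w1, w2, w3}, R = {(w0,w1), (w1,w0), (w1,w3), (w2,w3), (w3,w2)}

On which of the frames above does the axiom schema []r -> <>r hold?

(F1), (F3)

The schema corresponds to seriality: forall x exists y Rxy.
(F1): satisfies the condition.
(F2): fails — world b has no successor.
(F3): satisfies the condition.
Valid on: (F1), (F3).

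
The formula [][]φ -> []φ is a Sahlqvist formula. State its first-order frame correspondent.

density

This schema is the C4 axiom.
It corresponds to density: forall x forall y (Rxy -> exists z (Rxz & Rzy)).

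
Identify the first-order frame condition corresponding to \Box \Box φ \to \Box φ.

Density

Suppose □□φ→□φ is valid. Take Rxy and set V(φ)={w : xR²w}. Then □□φ at x, so □φ at x, so φ at y, i.e. ∃z(Rxz∧Rzy).
Conversely, any frame satisfying \forall x \forall y (Rxy \to \exists z (Rxz \wedge Rzy)) validates the schema.
Frame condition: \forall x \forall y (Rxy \to \exists z (Rxz \wedge Rzy)).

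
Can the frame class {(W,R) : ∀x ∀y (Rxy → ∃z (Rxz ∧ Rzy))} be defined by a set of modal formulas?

Yes — defined by □□r → □r

This is a Sahlqvist condition; the C4 axiom □□r → □r defines it.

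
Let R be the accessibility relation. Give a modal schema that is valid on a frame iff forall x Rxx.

This is reflexivity; the standard corresponding axiom is T: □r → r.
Suppose □r→r is valid. At any x set V(r)={w : Rxw}. Then □r holds at x, so r holds at x, i.e. Rxx.

□r → r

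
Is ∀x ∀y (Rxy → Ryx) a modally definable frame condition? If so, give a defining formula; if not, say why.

Definable; q → □◇q defines it

This is a Sahlqvist condition; the B axiom q → □◇q defines it.
Suppose q→□◇q is valid. Take Rxy and set V(q)={x}. Then q at x, so □◇q at x, so ◇q at y, so some z with Ryz has q; z=x, i.e. Ryx.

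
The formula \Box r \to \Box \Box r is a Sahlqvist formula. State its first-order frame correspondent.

Suppose □r→□□r is valid. Take Rxy, Ryz and set V(r)={w : Rxw}. Then □r at x, so □□r at x, so □r at y, so r at z, i.e. Rxz.

transitivity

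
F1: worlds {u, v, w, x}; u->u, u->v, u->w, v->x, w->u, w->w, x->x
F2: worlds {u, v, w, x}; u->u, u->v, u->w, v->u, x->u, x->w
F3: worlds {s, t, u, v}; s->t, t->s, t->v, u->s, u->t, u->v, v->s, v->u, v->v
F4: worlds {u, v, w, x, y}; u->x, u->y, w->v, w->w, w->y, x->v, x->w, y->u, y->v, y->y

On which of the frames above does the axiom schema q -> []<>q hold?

Frame correspondent (Sahlqvist): forall x forall y (Rxy -> Ryx) — i.e. symmetry.
F1: fails — Ruv but not Rvu.
F2: fails — Rxw but not Rwx.
F3: fails — Rtv but not Rvt.
F4: fails — Rxw but not Rwx.

none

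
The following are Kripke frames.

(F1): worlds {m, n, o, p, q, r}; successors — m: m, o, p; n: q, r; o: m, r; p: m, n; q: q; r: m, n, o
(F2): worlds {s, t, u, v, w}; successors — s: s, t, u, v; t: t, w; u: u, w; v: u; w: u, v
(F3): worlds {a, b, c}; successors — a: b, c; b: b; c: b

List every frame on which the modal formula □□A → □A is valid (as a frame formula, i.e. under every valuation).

none

This is the axiom for density; its first-order frame correspondent is ∀x ∀y (Rxy → ∃z (Rxz ∧ Rzy)).
(F1): fails — Rnr but no z with Rnz and Rzr.
(F2): fails — Rwv but no z with Rwz and Rzv.
(F3): fails — Rac but no z with Raz and Rzc.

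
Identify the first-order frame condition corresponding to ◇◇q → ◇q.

Replacing q by ¬q and contraposing gives the equivalent schema □q → □□q.
Suppose □q→□□q is valid. Take Rxy, Ryz and set V(q)={w : Rxw}. Then □q at x, so □□q at x, so □q at y, so q at z, i.e. Rxz.

transitivity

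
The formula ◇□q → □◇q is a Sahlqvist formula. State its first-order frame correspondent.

convergence

Suppose ◇□q→□◇q is valid. Take Rxy, Rxz and set V(q)={w : Ryw}. Then □q at y so ◇□q at x, so □◇q at x, so ◇q at z, giving w with Rzw and Ryw.
The converse is a direct semantic check.
So the correspondent is convergence.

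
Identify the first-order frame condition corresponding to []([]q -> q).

Suppose □(□q→q) is valid. Take Rxy and set V(q)={w : Ryw}. Then at y, □q holds; since □(□q→q) at x, □q→q at y, so q at y, i.e. Ryy.

shift-reflexivity: forall x forall y (Rxy -> Ryy)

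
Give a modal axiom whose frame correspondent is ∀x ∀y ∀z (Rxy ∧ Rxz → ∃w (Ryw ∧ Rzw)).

A defining formula is ◇□ψ → □◇ψ (the .2 axiom).

◇□ψ → □◇ψ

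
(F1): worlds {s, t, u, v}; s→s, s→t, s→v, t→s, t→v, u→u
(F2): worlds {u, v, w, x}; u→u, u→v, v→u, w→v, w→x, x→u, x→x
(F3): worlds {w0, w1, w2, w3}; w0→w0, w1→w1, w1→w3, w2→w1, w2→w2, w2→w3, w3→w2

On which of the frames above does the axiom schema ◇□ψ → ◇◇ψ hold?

(F2), (F3)

The schema corresponds to a generalized confluence (Geach) condition: ∀x ∀y (xRy → ∃w (yRw ∧ xR²w)).
(F1): fails — sRv but no w with vRw and sR²w.
(F2): satisfies the condition.
(F3): satisfies the condition.
Valid on: (F2), (F3).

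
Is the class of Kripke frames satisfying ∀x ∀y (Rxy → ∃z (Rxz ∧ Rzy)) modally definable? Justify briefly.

The condition is density. A defining modal formula is □□r → □r.
Suppose □□r→□r is valid. Take Rxy and set V(r)={w : xR²w}. Then □□r at x, so □r at x, so r at y, i.e. ∃z(Rxz∧Rzy).

Definable; □□r → □r defines it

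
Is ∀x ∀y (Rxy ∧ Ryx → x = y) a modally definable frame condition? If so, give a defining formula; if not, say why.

No

Modal frame validity is preserved under surjective bounded morphisms.
The 4-cycle (worlds a,b,c,d with a→b→c→d→a) is antisymmetric. Sending even-indexed worlds to a and odd-indexed worlds to b is a surjective bounded morphism onto the two-world frame with a↔b, which is not antisymmetric.
So the class is not modally definable.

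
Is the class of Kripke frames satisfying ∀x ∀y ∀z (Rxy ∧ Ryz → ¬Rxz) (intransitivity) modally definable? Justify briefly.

No — not modally definable

Modal frame validity is preserved under surjective bounded morphisms.
The 3-cycle (worlds a,b,c with a→b→c→a) is intransitive. Mapping every world to a single reflexive point • is a surjective bounded morphism; the reflexive point is not intransitive (R••∧R•• but R••).
So the class is not modally definable.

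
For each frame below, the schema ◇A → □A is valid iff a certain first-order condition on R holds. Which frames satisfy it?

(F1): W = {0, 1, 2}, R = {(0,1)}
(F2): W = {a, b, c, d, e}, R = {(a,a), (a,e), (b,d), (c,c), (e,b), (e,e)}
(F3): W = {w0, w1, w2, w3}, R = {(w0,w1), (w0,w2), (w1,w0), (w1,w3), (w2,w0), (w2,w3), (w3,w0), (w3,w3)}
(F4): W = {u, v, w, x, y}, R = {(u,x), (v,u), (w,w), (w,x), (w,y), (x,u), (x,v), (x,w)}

(F1)

This is the axiom for partial functionality; its first-order frame correspondent is ∀x ∀y ∀z (Rxy ∧ Rxz → y = z).
(F1): holds.
(F2): fails — a sees both a and e.
(F3): fails — w0 sees both w1 and w2.
(F4): fails — w sees both w and x.
Valid on: (F1).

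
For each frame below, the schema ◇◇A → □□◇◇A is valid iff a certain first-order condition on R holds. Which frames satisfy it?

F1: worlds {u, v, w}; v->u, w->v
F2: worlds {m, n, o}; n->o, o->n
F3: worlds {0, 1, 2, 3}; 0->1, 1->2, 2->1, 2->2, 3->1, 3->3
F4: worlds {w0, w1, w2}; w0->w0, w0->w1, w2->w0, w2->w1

F2

Frame correspondent (Sahlqvist): ∀x ∀y ∀z ((xR²y ∧ xR²z) → ∃w (y = w ∧ zR²w)) — i.e. a generalized confluence (Geach) condition.
F1: fails — wR²u, wR²u but no t with u=t and uR²t.
F2: satisfies the condition.
F3: fails — 3R²3, 3R²1 but no w with 3=w and 1R²w.
F4: fails — w0R²w0, w0R²w1 but no w with w0=w and w1R²w.
Valid on: F2.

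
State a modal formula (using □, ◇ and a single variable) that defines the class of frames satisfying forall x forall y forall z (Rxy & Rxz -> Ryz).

◇q → □◇q

This is the Euclidean property; the standard corresponding axiom is 5: ◇q → □◇q.
Suppose ◇q→□◇q is valid. Take Rxy, Rxz and set V(q)={y}. Then ◇q at x, so □◇q at x, so ◇q at z, so some w with Rzw has q; w=y, i.e. Rzy. By symmetry of the argument, Ryz.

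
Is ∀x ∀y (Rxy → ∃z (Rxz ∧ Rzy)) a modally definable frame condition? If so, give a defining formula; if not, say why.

This is a Sahlqvist condition; the C4 axiom □□q → □q defines it.

Definable; □□q → □q defines it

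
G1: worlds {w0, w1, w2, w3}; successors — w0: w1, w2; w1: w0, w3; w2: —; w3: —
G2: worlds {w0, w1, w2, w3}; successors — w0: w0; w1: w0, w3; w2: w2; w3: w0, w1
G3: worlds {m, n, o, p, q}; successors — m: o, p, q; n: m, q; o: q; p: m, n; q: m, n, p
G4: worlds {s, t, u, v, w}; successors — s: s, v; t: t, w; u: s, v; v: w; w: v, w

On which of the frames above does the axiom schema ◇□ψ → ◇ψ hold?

G2

Frame correspondent (Sahlqvist): ∀x ∀y (xRy → ∃w (yRw ∧ xRw)) — i.e. a generalized confluence (Geach) condition.
G1: fails — w0Rw1 but no w with w1Rw and w0Rw.
G2: satisfies the condition.
G3: fails — mRp but no w with pRw and mRw.
G4: fails — sRv but no w* with vRw* and sRw*.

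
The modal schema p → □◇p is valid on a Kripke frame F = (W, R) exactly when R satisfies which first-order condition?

symmetry: ∀x ∀y (Rxy → Ryx)

Suppose p→□◇p is valid. Take Rxy and set V(p)={x}. Then p at x, so □◇p at x, so ◇p at y, so some z with Ryz has p; z=x, i.e. Ryx.
The converse is a direct semantic check.
So the correspondent is symmetry.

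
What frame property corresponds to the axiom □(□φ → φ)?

This schema is the T□ axiom.
Its frame correspondent is shift-reflexivity — ∀x ∀y (Rxy → Ryy).

shift-reflexivity: ∀x ∀y (Rxy → Ryy)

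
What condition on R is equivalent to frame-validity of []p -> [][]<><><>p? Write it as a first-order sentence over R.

forall x forall z (x R^2 z -> exists w (xRw & z R^3 w))

This is a Sahlqvist (Geach-type) schema ◇^0□^1p → □^2◇^3p.
First-order correspondent: forall x forall z (x R^2 z -> exists w (xRw & z R^3 w)).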